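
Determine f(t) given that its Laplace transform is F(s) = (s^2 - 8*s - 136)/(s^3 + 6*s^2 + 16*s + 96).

f(t) = -5*sin(4*t) + 2*cos(4*t) - exp(-6*t)

Factor the denominator: s^3 + 6*s^2 + 16*s + 96 = (s + 6)*(s^2 + 16).
Partial fraction decomposition gives [-1/(s + 6)] + [2*s/(s^2 + 16)] + [-20/(s^2 + 16)].
Invert each term: -1/(s + 6) ↔ -e^(-6t); 2·s/(s^2 + 16) ↔ 2cos(4t); -5·4/(s^2 + 16) ↔ -5sin(4t).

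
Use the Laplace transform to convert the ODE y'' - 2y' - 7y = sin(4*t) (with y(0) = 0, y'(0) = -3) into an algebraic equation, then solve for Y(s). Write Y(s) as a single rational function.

Laplace-transform each side.
Using L{y''} = s^2 Y - s·y(0) - y'(0) and L{y'} = sY - y(0), with y(0) = 0, y'(0) = -3, the left side becomes (s^2 - 2*s - 7)Y - (-3).
The right side is L{sin(4*t)} = 4/(s^2 + 16).
So (s^2 - 2*s - 7)Y = 4/(s^2 + 16) + (-3).
Divide through and combine into a single rational function.

Y(s) = (-3*s^2 - 44)/(s^4 - 2*s^3 + 9*s^2 - 32*s - 112)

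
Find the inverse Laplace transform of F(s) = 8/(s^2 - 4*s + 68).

exp(2*t)*sin(8*t)

Rewrite the denominator: s^2 - 4*s + 68 = (s - 2)^2 + 64.
The form in (s - 2) signals a first-shifting-theorem factor e^(2t).
Since L{sin(8t)} = 8/(s^2 + 64), the inverse is exp(2*t)*sin(8*t).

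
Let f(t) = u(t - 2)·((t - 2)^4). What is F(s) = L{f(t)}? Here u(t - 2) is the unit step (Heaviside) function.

F(s) = 24*exp(-2*s)/s^5

By the second shifting theorem, L{u(t - c)·g(t - c)} = e^(-cs)·G(s) with c = 2 and G(s) = L{g(t)}.
L{t^4} = 4!/s^5 = 24/s^5.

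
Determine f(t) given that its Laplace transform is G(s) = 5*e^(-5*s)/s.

f(t) = Heaviside(t - 5)*(5)

The factor e^(-5s) signals a time shift by c = 5 (second shifting theorem).
L{5} = 5/s, so L^-1{5/s} = 5.
Hence the inverse is u(t - 5) times that function evaluated at t - 5.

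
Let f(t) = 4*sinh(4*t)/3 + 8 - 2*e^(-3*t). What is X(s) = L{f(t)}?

Apply the Laplace transform termwise.
L{8} = 8/s; (4/3)·[L{sinh(4t)} = 4/(s^2 - 16)]; (-2)·[L{e^(-3t)} = 1/(s + 3)].

X(s) = 16/(3*(s^2 - 16)) - 2/(s + 3) + 8/s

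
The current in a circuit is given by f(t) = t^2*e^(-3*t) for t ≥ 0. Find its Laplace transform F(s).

L{e^(-3t)} = 1/(s + 3).
Then apply L{t^2·g(t)} = (-1)^2 d^2/ds^2[G(s)] with G(s) = 1/(s + 3):
differentiating 2 times and applying the sign gives 2/(s + 3)^3.

F(s) = 2/(s + 3)^3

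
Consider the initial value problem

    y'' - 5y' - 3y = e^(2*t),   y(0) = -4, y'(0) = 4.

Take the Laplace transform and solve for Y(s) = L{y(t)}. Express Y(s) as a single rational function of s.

Take the Laplace transform of both sides.
With L{y''} = s^2 Y - s·y(0) - y'(0) and L{y'} = sY - y(0), with y(0) = -4, y'(0) = 4: the LHS transforms to (s^2 - 5*s - 3)Y - (-4*s + 24).
The right side is L{e^(2*t)} = 1/(s - 2).
So (s^2 - 5*s - 3)Y = 1/(s - 2) + (-4*s + 24).
Divide through and combine into a single rational function.

Y(s) = (-4*s^2 + 32*s - 47)/(s^3 - 7*s^2 + 7*s + 6)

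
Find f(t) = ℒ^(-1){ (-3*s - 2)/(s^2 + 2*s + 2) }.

f(t) = exp(-t)*sin(t) - 3*exp(-t)*cos(t)

Complete the square in the denominator: s^2 + 2*s + 2 = (s + 1)^2 + 1^2.
Split the numerator to match: -3*s - 2 = -3·(s + 1) + 1·1.
Invert each term: -3·(s + 1)/((s + 1)^2 + 1) ↔ -3e^(-t)cos(t); 1·1/((s + 1)^2 + 1) ↔ e^(-t)sin(t).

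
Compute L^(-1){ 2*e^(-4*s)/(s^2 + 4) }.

Heaviside(t - 4)*(sin(2*t - 8))

The factor e^(-4s) signals a time shift by c = 4 (second shifting theorem).
L{sin(2t)} = 2/(s^2 + 4), so L^-1{2/(s^2 + 4)} = sin(2*t).
Hence the inverse is u(t - 4) times that function evaluated at t - 4.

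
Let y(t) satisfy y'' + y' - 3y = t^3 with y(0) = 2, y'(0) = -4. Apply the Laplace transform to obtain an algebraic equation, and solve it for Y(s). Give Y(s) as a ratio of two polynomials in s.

Y(s) = (2*s^5 - 2*s^4 + 6)/(s^6 + s^5 - 3*s^4)

Laplace-transform each side.
The derivative rules (L{y''} = s^2 Y - s·y(0) - y'(0) and L{y'} = sY - y(0), with y(0) = 2, y'(0) = -4) turn the left side into (s^2 + s - 3)Y - (2*s - 2).
The right side is L{t^3} = 6/s^4.
So (s^2 + s - 3)Y = 6/s^4 + (2*s - 2).
Solve for Y(s) and write it as one ratio of polynomials.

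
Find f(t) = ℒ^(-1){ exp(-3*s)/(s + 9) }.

The factor e^(-3s) signals a time shift by c = 3 (second shifting theorem).
L{e^(-9t)} = 1/(s + 9), so L^-1{1/(s + 9)} = exp(-9*t).
Hence the inverse is u(t - 3) times that function evaluated at t - 3.

f(t) = Heaviside(t - 3)*(exp(-9*t + 27))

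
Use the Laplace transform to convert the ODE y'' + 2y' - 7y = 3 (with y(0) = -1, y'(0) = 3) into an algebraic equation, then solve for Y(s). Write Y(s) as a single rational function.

Y(s) = (-s^2 + s + 3)/(s^3 + 2*s^2 - 7*s)

Take the Laplace transform of both sides.
The derivative rules (L{y''} = s^2 Y - s·y(0) - y'(0) and L{y'} = sY - y(0), with y(0) = -1, y'(0) = 3) turn the left side into (s^2 + 2*s - 7)Y - (-s + 1).
The right side is L{3} = 3/s.
So (s^2 + 2*s - 7)Y = 3/s + (-s + 1).
Solve for Y(s) and write it as one ratio of polynomials.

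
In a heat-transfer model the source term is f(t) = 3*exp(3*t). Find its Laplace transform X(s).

X(s) = 3/(s - 3)

L{3} = 3/s.
By the first shifting theorem, multiplying by e^(3t) replaces s with s - 3.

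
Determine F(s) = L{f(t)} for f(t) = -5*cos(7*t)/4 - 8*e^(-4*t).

F(s) = -5*s/(4*(s^2 + 49)) - 8/(s + 4)

By linearity of the Laplace transform, transform each term separately.
(-8)·[L{e^(-4t)} = 1/(s + 4)]; (-5/4)·[L{cos(7t)} = s/(s^2 + 49)].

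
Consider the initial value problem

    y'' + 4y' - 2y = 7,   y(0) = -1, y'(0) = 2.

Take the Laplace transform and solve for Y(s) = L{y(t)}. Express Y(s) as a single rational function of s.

Apply the Laplace transform to the equation.
With L{y''} = s^2 Y - s·y(0) - y'(0) and L{y'} = sY - y(0), with y(0) = -1, y'(0) = 2: the LHS transforms to (s^2 + 4*s - 2)Y - (-s - 2).
The right side is L{7} = 7/s.
So (s^2 + 4*s - 2)Y = 7/s + (-s - 2).
Divide through and combine into a single rational function.

Y(s) = (-s^2 - 2*s + 7)/(s^3 + 4*s^2 - 2*s)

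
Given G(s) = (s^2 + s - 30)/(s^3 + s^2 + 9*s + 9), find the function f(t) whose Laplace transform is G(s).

f(t) = -sin(3*t) + 4*cos(3*t) - 3*exp(-t)

Factor the denominator: s^3 + s^2 + 9*s + 9 = (s + 1)*(s^2 + 9).
Partial fraction decomposition gives [-3/(s + 1)] + [4*s/(s^2 + 9)] + [-3/(s^2 + 9)].
Invert each term: -3/(s + 1) ↔ -3e^(-t); 4·s/(s^2 + 9) ↔ 4cos(3t); -1·3/(s^2 + 9) ↔ -sin(3t).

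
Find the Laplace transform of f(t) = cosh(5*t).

s/(s^2 - 25)

L{cosh(5t)} = s/(s^2 - 25).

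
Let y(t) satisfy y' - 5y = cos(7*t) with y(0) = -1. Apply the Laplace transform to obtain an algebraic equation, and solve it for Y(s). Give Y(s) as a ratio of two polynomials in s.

Y(s) = (-s^2 + s - 49)/(s^3 - 5*s^2 + 49*s - 245)

Laplace-transform each side.
With L{y'} = sY - y(0) = sY - (-1): the LHS transforms to (s - 5)Y - (-1).
The right side is L{cos(7*t)} = s/(s^2 + 49).
So (s - 5)Y = s/(s^2 + 49) + (-1).
Isolate Y and clear denominators.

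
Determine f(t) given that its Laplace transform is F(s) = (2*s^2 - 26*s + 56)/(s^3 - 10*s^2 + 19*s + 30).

f(t) = -4*exp(6*t) + 4*exp(5*t) + 2*exp(-t)

Factor the denominator: s^3 - 10*s^2 + 19*s + 30 = (s - 6)*(s - 5)*(s + 1).
Partial fraction decomposition gives [2/(s + 1)] + [-4/(s - 6)] + [4/(s - 5)].
Invert each term: 2/(s + 1) ↔ 2e^(-t); -4/(s - 6) ↔ -4e^(6t); 4/(s - 5) ↔ 4e^(5t).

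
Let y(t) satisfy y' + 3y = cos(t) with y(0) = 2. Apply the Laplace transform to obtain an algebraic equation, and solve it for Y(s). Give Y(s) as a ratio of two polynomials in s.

Laplace-transform each side.
The derivative rules (L{y'} = sY - y(0) = sY - 2) turn the left side into (s + 3)Y - (2).
The right side is L{cos(t)} = s/(s^2 + 1).
So (s + 3)Y = s/(s^2 + 1) + (2).
Solve for Y(s) and write it as one ratio of polynomials.

Y(s) = (2*s^2 + s + 2)/(s^3 + 3*s^2 + s + 3)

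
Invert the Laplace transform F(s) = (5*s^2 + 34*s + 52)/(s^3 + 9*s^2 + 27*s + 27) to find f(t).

Factor the denominator: s^3 + 9*s^2 + 27*s + 27 = (s + 3)^3.
Partial fraction decomposition gives [5/(s + 3)] + [4/(s + 3)^2] + [-5/(s + 3)^3].
Invert each term: 5/(s + 3) ↔ 5e^(-3t); 4/(s + 3)^2 ↔ 4t·e^(-3t); -5/(s + 3)^3 ↔ (-5/2)t^2·e^(-3t).

f(t) = -5*t^2*exp(-3*t)/2 + 4*t*exp(-3*t) + 5*exp(-3*t)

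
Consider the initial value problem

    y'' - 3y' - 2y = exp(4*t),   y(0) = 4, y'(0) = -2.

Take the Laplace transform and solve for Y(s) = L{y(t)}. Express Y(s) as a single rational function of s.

Y(s) = (4*s^2 - 30*s + 57)/(s^3 - 7*s^2 + 10*s + 8)

Apply the Laplace transform to the equation.
The derivative rules (L{y''} = s^2 Y - s·y(0) - y'(0) and L{y'} = sY - y(0), with y(0) = 4, y'(0) = -2) turn the left side into (s^2 - 3*s - 2)Y - (4*s - 14).
The right side is L{exp(4*t)} = 1/(s - 4).
So (s^2 - 3*s - 2)Y = 1/(s - 4) + (4*s - 14).
Isolate Y and clear denominators.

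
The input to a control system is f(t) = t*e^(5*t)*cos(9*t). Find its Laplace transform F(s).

F(s) = (s - 14)*(s + 4)/(s^2 - 10*s + 106)^2

L{cos(9t)} = s/(s^2 + 81).
Multiplying by e^(5t) shifts s → s - 5, so L{e^(5*t)*cos(9*t)} = (s - 5)/((s - 5)^2 + 81).
Then apply L{t·g(t)} = -d/ds[G(s)] with G(s) = (s - 5)/((s - 5)^2 + 81):
differentiating 1 time and applying the sign gives (s - 14)*(s + 4)/(s^2 - 10*s + 106)^2.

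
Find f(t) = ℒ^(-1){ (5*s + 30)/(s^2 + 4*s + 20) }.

f(t) = 5*exp(-2*t)*sin(4*t) + 5*exp(-2*t)*cos(4*t)

Complete the square in the denominator: s^2 + 4*s + 20 = (s + 2)^2 + 4^2.
Split the numerator to match: 5*s + 30 = 5·(s + 2) + 5·4.
Invert each term: 5·(s + 2)/((s + 2)^2 + 16) ↔ 5e^(-2t)cos(4t); 5·4/((s + 2)^2 + 16) ↔ 5e^(-2t)sin(4t).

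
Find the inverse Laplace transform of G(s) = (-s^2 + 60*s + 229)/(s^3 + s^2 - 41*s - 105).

Factor the denominator: s^3 + s^2 - 41*s - 105 = (s - 7)*(s + 3)*(s + 5).
Partial fraction decomposition gives [-2/(s + 3)] + [-4/(s + 5)] + [5/(s - 7)].
Invert each term: -2/(s + 3) ↔ -2e^(-3t); -4/(s + 5) ↔ -4e^(-5t); 5/(s - 7) ↔ 5e^(7t).

5*exp(7*t) - 2*exp(-3*t) - 4*exp(-5*t)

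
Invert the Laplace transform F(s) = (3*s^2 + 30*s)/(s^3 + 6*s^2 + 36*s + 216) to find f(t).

f(t) = sin(6*t) + 4*cos(6*t) - exp(-6*t)

Factor the denominator: s^3 + 6*s^2 + 36*s + 216 = (s + 6)*(s^2 + 36).
Partial fraction decomposition gives [-1/(s + 6)] + [4*s/(s^2 + 36)] + [6/(s^2 + 36)].
Invert each term: -1/(s + 6) ↔ -e^(-6t); 4·s/(s^2 + 36) ↔ 4cos(6t); 1·6/(s^2 + 36) ↔ sin(6t).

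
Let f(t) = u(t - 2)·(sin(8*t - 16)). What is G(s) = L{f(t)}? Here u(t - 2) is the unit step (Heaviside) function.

G(s) = 8*exp(-2*s)/(s^2 + 64)

By the second shifting theorem, L{u(t - c)·g(t - c)} = e^(-cs)·H(s) with c = 2 and H(s) = L{g(t)}.
L{sin(8t)} = 8/(s^2 + 64).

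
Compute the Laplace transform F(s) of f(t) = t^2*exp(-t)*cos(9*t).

F(s) = 2*(s + 1)*(s^2 + 2*s - 242)/(s^2 + 2*s + 82)^3

L{cos(9t)} = s/(s^2 + 81).
Multiplying by e^(-t) shifts s → s + 1, so L{exp(-t)*cos(9*t)} = (s + 1)/((s + 1)^2 + 81).
Then apply L{t^2·g(t)} = (-1)^2 d^2/ds^2[G(s)] with G(s) = (s + 1)/((s + 1)^2 + 81):
differentiating 2 times and applying the sign gives 2*(s + 1)*(s^2 + 2*s - 242)/(s^2 + 2*s + 82)^3.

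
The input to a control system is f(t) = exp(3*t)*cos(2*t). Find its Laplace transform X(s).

L{cos(2t)} = s/(s^2 + 4).
By the first shifting theorem, multiplying by e^(3t) replaces s with s - 3.

X(s) = (s - 3)/((s - 3)^2 + 4)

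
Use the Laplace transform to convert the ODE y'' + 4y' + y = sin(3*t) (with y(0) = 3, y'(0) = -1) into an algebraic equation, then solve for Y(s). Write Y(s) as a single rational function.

Transform both sides with L{·}.
Using L{y''} = s^2 Y - s·y(0) - y'(0) and L{y'} = sY - y(0), with y(0) = 3, y'(0) = -1, the left side becomes (s^2 + 4*s + 1)Y - (3*s + 11).
The right side is L{sin(3*t)} = 3/(s^2 + 9).
So (s^2 + 4*s + 1)Y = 3/(s^2 + 9) + (3*s + 11).
Divide through and combine into a single rational function.

Y(s) = (3*s^3 + 11*s^2 + 27*s + 102)/(s^4 + 4*s^3 + 10*s^2 + 36*s + 9)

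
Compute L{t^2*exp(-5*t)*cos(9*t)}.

L{cos(9t)} = s/(s^2 + 81).
Multiplying by e^(-5t) shifts s → s + 5, so L{exp(-5*t)*cos(9*t)} = (s + 5)/((s + 5)^2 + 81).
Then apply L{t^2·g(t)} = (-1)^2 d^2/ds^2[G(s)] with G(s) = (s + 5)/((s + 5)^2 + 81):
differentiating 2 times and applying the sign gives 2*(s + 5)*(s^2 + 10*s - 218)/(s^2 + 10*s + 106)^3.

2*(s + 5)*(s^2 + 10*s - 218)/(s^2 + 10*s + 106)^3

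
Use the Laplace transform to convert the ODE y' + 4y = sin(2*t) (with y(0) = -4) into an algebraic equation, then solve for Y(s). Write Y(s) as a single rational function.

Transform both sides with L{·}.
With L{y'} = sY - y(0) = sY - (-4): the LHS transforms to (s + 4)Y - (-4).
The right side is L{sin(2*t)} = 2/(s^2 + 4).
So (s + 4)Y = 2/(s^2 + 4) + (-4).
Solve for Y(s) and write it as one ratio of polynomials.

Y(s) = (-4*s^2 - 14)/(s^3 + 4*s^2 + 4*s + 16)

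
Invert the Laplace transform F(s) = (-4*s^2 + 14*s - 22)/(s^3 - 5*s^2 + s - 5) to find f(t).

f(t) = -2*exp(5*t) + 4*sin(t) - 2*cos(t)

Factor the denominator: s^3 - 5*s^2 + s - 5 = (s - 5)*(s^2 + 1).
Partial fraction decomposition gives [-2/(s - 5)] + [-2*s/(s^2 + 1)] + [4/(s^2 + 1)].
Invert each term: -2/(s - 5) ↔ -2e^(5t); -2·s/(s^2 + 1) ↔ -2cos(t); 4·1/(s^2 + 1) ↔ 4sin(t).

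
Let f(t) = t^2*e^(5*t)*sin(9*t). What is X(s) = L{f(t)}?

X(s) = 54*(s^2 - 10*s - 2)/(s^2 - 10*s + 106)^3

L{sin(9t)} = 9/(s^2 + 81).
Multiplying by e^(5t) shifts s → s - 5, so L{e^(5*t)*sin(9*t)} = 9/((s - 5)^2 + 81).
Then apply L{t^2·g(t)} = (-1)^2 d^2/ds^2[G(s)] with G(s) = 9/((s - 5)^2 + 81):
differentiating 2 times and applying the sign gives 54*(s^2 - 10*s - 2)/(s^2 - 10*s + 106)^3.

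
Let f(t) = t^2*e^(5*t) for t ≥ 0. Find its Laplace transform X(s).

L{e^(5t)} = 1/(s - 5).
Then apply L{t^2·g(t)} = (-1)^2 d^2/ds^2[G(s)] with G(s) = 1/(s - 5):
differentiating 2 times and applying the sign gives 2/(s - 5)^3.

X(s) = 2/(s - 5)^3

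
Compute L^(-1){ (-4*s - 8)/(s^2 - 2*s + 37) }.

-2*exp(t)*sin(6*t) - 4*exp(t)*cos(6*t)

Complete the square in the denominator: s^2 - 2*s + 37 = (s - 1)^2 + 6^2.
Split the numerator to match: -4*s - 8 = -4·(s - 1) - 2·6.
Invert each term: -4·(s - 1)/((s - 1)^2 + 36) ↔ -4e^(t)cos(6t); -2·6/((s - 1)^2 + 36) ↔ -2e^(t)sin(6t).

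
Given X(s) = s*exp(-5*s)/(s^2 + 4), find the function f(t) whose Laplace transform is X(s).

f(t) = Heaviside(t - 5)*(cos(2*t - 10))

The factor e^(-5s) signals a time shift by c = 5 (second shifting theorem).
L{cos(2t)} = s/(s^2 + 4), so L^-1{s/(s^2 + 4)} = cos(2*t).
Hence the inverse is u(t - 5) times that function evaluated at t - 5.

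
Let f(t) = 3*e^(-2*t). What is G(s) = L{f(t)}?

L{3} = 3/s.
By the first shifting theorem, multiplying by e^(-2t) replaces s with s + 2.

G(s) = 3/(s + 2)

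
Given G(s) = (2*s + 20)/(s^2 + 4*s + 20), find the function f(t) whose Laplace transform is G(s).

f(t) = 4*exp(-2*t)*sin(4*t) + 2*exp(-2*t)*cos(4*t)

Complete the square in the denominator: s^2 + 4*s + 20 = (s + 2)^2 + 4^2.
Split the numerator to match: 2*s + 20 = 2·(s + 2) + 4·4.
Invert each term: 2·(s + 2)/((s + 2)^2 + 16) ↔ 2e^(-2t)cos(4t); 4·4/((s + 2)^2 + 16) ↔ 4e^(-2t)sin(4t).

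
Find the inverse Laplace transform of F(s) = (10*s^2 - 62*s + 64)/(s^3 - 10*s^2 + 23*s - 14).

Factor the denominator: s^3 - 10*s^2 + 23*s - 14 = (s - 7)*(s - 2)*(s - 1).
Partial fraction decomposition gives [4/(s - 7)] + [2/(s - 1)] + [4/(s - 2)].
Invert each term: 4/(s - 7) ↔ 4e^(7t); 2/(s - 1) ↔ 2e^(t); 4/(s - 2) ↔ 4e^(2t).

4*exp(7*t) + 4*exp(2*t) + 2*exp(t)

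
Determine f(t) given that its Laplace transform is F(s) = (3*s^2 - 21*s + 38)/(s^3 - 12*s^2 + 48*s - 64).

Factor the denominator: s^3 - 12*s^2 + 48*s - 64 = (s - 4)^3.
Partial fraction decomposition gives [3/(s - 4)] + [3/(s - 4)^2] + [2/(s - 4)^3].
Invert each term: 3/(s - 4) ↔ 3e^(4t); 3/(s - 4)^2 ↔ 3t·e^(4t); 2/(s - 4)^3 ↔ (1)t^2·e^(4t).

f(t) = t^2*exp(4*t) + 3*t*exp(4*t) + 3*exp(4*t)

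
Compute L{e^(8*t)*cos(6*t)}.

(s - 8)/((s - 8)^2 + 36)

L{cos(6t)} = s/(s^2 + 36).
By the first shifting theorem, multiplying by e^(8t) replaces s with s - 8.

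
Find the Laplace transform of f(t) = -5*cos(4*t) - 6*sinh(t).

The transform is linear, so treat each term independently.
(-5)·[L{cos(4t)} = s/(s^2 + 16)]; (-6)·[L{sinh(t)} = 1/(s^2 - 1)].

-5*s/(s^2 + 16) - 6/(s^2 - 1)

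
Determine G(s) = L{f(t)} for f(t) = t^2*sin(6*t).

G(s) = 36*(s^2 - 12)/(s^2 + 36)^3

L{sin(6t)} = 6/(s^2 + 36).
Then apply L{t^2·g(t)} = (-1)^2 d^2/ds^2[H(s)] with H(s) = 6/(s^2 + 36):
differentiating 2 times and applying the sign gives 36*(s^2 - 12)/(s^2 + 36)^3.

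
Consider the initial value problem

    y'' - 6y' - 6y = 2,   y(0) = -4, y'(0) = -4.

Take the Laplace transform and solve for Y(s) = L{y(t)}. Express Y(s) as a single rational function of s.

Y(s) = (-4*s^2 + 20*s + 2)/(s^3 - 6*s^2 - 6*s)

Laplace-transform each side.
With L{y''} = s^2 Y - s·y(0) - y'(0) and L{y'} = sY - y(0), with y(0) = -4, y'(0) = -4: the LHS transforms to (s^2 - 6*s - 6)Y - (-4*s + 20).
The right side is L{2} = 2/s.
So (s^2 - 6*s - 6)Y = 2/s + (-4*s + 20).
Divide through and combine into a single rational function.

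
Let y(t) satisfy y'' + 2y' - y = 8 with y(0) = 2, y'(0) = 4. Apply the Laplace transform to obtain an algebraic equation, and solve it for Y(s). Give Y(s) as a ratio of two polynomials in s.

Transform both sides with L{·}.
With L{y''} = s^2 Y - s·y(0) - y'(0) and L{y'} = sY - y(0), with y(0) = 2, y'(0) = 4: the LHS transforms to (s^2 + 2*s - 1)Y - (2*s + 8).
The right side is L{8} = 8/s.
So (s^2 + 2*s - 1)Y = 8/s + (2*s + 8).
Divide through and combine into a single rational function.

Y(s) = (2*s^2 + 8*s + 8)/(s^3 + 2*s^2 - s)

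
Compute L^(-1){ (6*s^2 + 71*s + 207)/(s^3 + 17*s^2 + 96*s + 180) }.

3*t*exp(-6*t) + 2*exp(-5*t) + 4*exp(-6*t)

Factor the denominator: s^3 + 17*s^2 + 96*s + 180 = (s + 5)*(s + 6)^2.
Partial fraction decomposition gives [4/(s + 6)] + [3/(s + 6)^2] + [2/(s + 5)].
Invert each term: 4/(s + 6) ↔ 4e^(-6t); 3/(s + 6)^2 ↔ 3t·e^(-6t); 2/(s + 5) ↔ 2e^(-5t).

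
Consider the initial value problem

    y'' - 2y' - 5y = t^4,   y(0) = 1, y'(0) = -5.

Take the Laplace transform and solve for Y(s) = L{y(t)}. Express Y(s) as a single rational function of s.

Y(s) = (s^6 - 7*s^5 + 24)/(s^7 - 2*s^6 - 5*s^5)

Apply the Laplace transform to the equation.
The derivative rules (L{y''} = s^2 Y - s·y(0) - y'(0) and L{y'} = sY - y(0), with y(0) = 1, y'(0) = -5) turn the left side into (s^2 - 2*s - 5)Y - (s - 7).
The right side is L{t^4} = 24/s^5.
So (s^2 - 2*s - 5)Y = 24/s^5 + (s - 7).
Solve for Y(s) and write it as one ratio of polynomials.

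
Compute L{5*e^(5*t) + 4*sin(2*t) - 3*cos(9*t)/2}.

By linearity of the Laplace transform, transform each term separately.
(4)·[L{sin(2t)} = 2/(s^2 + 4)]; (5)·[L{e^(5t)} = 1/(s - 5)]; (-3/2)·[L{cos(9t)} = s/(s^2 + 81)].

-3*s/(2*(s^2 + 81)) + 8/(s^2 + 4) + 5/(s - 5)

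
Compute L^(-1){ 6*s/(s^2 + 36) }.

6*cos(6*t)

Since L{cos(6t)} = s/(s^2 + 36), the inverse is cos(6*t), scaled by 6.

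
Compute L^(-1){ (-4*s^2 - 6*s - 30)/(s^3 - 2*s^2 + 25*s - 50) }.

-2*exp(2*t) - 2*sin(5*t) - 2*cos(5*t)

Factor the denominator: s^3 - 2*s^2 + 25*s - 50 = (s - 2)*(s^2 + 25).
Partial fraction decomposition gives [-2/(s - 2)] + [-2*s/(s^2 + 25)] + [-10/(s^2 + 25)].
Invert each term: -2/(s - 2) ↔ -2e^(2t); -2·s/(s^2 + 25) ↔ -2cos(5t); -2·5/(s^2 + 25) ↔ -2sin(5t).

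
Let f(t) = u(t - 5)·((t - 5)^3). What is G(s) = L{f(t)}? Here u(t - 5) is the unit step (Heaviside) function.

G(s) = 6*exp(-5*s)/s^4

By the second shifting theorem, L{u(t - c)·g(t - c)} = e^(-cs)·H(s) with c = 5 and H(s) = L{g(t)}.
L{t^3} = 3!/s^4 = 6/s^4.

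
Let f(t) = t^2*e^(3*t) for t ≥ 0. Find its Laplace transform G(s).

G(s) = 2/(s - 3)^3

L{e^(3t)} = 1/(s - 3).
Then apply L{t^2·g(t)} = (-1)^2 d^2/ds^2[H(s)] with H(s) = 1/(s - 3):
differentiating 2 times and applying the sign gives 2/(s - 3)^3.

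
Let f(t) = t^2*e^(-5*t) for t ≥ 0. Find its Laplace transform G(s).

G(s) = 2/(s + 5)^3

L{e^(-5t)} = 1/(s + 5).
Then apply L{t^2·g(t)} = (-1)^2 d^2/ds^2[H(s)] with H(s) = 1/(s + 5):
differentiating 2 times and applying the sign gives 2/(s + 5)^3.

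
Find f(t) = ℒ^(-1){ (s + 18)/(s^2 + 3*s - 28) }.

Factor the denominator: s^2 + 3*s - 28 = (s - 4)*(s + 7).
Partial fraction decomposition gives [2/(s - 4)] + [-1/(s + 7)].
Invert each term: 2/(s - 4) ↔ 2e^(4t); -1/(s + 7) ↔ -e^(-7t).

f(t) = 2*exp(4*t) - exp(-7*t)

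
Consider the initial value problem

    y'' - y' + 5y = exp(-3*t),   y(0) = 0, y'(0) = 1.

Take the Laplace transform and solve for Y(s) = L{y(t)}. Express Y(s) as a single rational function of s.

Y(s) = (s + 4)/(s^3 + 2*s^2 + 2*s + 15)

Take the Laplace transform of both sides.
Using L{y''} = s^2 Y - s·y(0) - y'(0) and L{y'} = sY - y(0), with y(0) = 0, y'(0) = 1, the left side becomes (s^2 - s + 5)Y - (1).
The right side is L{exp(-3*t)} = 1/(s + 3).
So (s^2 - s + 5)Y = 1/(s + 3) + (1).
Divide through and combine into a single rational function.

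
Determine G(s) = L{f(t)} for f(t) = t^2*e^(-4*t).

G(s) = 2/(s + 4)^3

L{e^(-4t)} = 1/(s + 4).
Then apply L{t^2·g(t)} = (-1)^2 d^2/ds^2[H(s)] with H(s) = 1/(s + 4):
differentiating 2 times and applying the sign gives 2/(s + 4)^3.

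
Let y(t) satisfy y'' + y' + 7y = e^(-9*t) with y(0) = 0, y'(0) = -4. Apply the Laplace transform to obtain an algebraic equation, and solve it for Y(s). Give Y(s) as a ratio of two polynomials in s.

Transform both sides with L{·}.
With L{y''} = s^2 Y - s·y(0) - y'(0) and L{y'} = sY - y(0), with y(0) = 0, y'(0) = -4: the LHS transforms to (s^2 + s + 7)Y - (-4).
The right side is L{e^(-9*t)} = 1/(s + 9).
So (s^2 + s + 7)Y = 1/(s + 9) + (-4).
Isolate Y and clear denominators.

Y(s) = (-4*s - 35)/(s^3 + 10*s^2 + 16*s + 63)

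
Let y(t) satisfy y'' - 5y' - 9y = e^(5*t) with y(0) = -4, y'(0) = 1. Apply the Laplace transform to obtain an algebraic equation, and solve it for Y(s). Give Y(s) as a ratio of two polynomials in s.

Y(s) = (-4*s^2 + 41*s - 104)/(s^3 - 10*s^2 + 16*s + 45)

Take the Laplace transform of both sides.
Using L{y''} = s^2 Y - s·y(0) - y'(0) and L{y'} = sY - y(0), with y(0) = -4, y'(0) = 1, the left side becomes (s^2 - 5*s - 9)Y - (-4*s + 21).
The right side is L{e^(5*t)} = 1/(s - 5).
So (s^2 - 5*s - 9)Y = 1/(s - 5) + (-4*s + 21).
Divide through and combine into a single rational function.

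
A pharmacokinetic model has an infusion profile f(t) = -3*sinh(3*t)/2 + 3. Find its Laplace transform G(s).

G(s) = -9/(2*(s^2 - 9)) + 3/s

The transform is linear, so treat each term independently.
L{3} = 3/s; (-3/2)·[L{sinh(3t)} = 3/(s^2 - 9)].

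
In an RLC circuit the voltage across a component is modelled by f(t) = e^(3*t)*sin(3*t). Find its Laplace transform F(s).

F(s) = 3/((s - 3)^2 + 9)

L{sin(3t)} = 3/(s^2 + 9).
By the first shifting theorem, multiplying by e^(3t) replaces s with s - 3.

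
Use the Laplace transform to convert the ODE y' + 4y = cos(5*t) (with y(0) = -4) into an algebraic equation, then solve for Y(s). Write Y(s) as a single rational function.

Y(s) = (-4*s^2 + s - 100)/(s^3 + 4*s^2 + 25*s + 100)

Take the Laplace transform of both sides.
Using L{y'} = sY - y(0) = sY - (-4), the left side becomes (s + 4)Y - (-4).
The right side is L{cos(5*t)} = s/(s^2 + 25).
So (s + 4)Y = s/(s^2 + 25) + (-4).
Solve for Y(s) and write it as one ratio of polynomials.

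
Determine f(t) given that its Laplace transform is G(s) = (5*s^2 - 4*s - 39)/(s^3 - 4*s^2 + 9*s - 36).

Factor the denominator: s^3 - 4*s^2 + 9*s - 36 = (s - 4)*(s^2 + 9).
Partial fraction decomposition gives [1/(s - 4)] + [4*s/(s^2 + 9)] + [12/(s^2 + 9)].
Invert each term: 1/(s - 4) ↔ e^(4t); 4·s/(s^2 + 9) ↔ 4cos(3t); 4·3/(s^2 + 9) ↔ 4sin(3t).

f(t) = exp(4*t) + 4*sin(3*t) + 4*cos(3*t)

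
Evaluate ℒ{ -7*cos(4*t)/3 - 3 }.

-7*s/(3*(s^2 + 16)) - 3/s

Apply the Laplace transform termwise.
L{-3} = -3/s; (-7/3)·[L{cos(4t)} = s/(s^2 + 16)].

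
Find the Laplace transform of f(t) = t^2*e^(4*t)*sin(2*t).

L{sin(2t)} = 2/(s^2 + 4).
Multiplying by e^(4t) shifts s → s - 4, so L{e^(4*t)*sin(2*t)} = 2/((s - 4)^2 + 4).
Then apply L{t^2·g(t)} = (-1)^2 d^2/ds^2[G(s)] with G(s) = 2/((s - 4)^2 + 4):
differentiating 2 times and applying the sign gives 4*(3*s^2 - 24*s + 44)/(s^2 - 8*s + 20)^3.

4*(3*s^2 - 24*s + 44)/(s^2 - 8*s + 20)^3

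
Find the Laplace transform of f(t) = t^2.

2/s^3

L{t^2} = 2!/s^3 = 2/s^3.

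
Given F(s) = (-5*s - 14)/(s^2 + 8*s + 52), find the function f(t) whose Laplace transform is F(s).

Complete the square in the denominator: s^2 + 8*s + 52 = (s + 4)^2 + 6^2.
Split the numerator to match: -5*s - 14 = -5·(s + 4) + 1·6.
Invert each term: -5·(s + 4)/((s + 4)^2 + 36) ↔ -5e^(-4t)cos(6t); 1·6/((s + 4)^2 + 36) ↔ e^(-4t)sin(6t).

f(t) = exp(-4*t)*sin(6*t) - 5*exp(-4*t)*cos(6*t)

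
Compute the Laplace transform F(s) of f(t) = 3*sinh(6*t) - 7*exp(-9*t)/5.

F(s) = 18/(s^2 - 36) - 7/(5*(s + 9))

Apply the Laplace transform termwise.
(-7/5)·[L{e^(-9t)} = 1/(s + 9)]; (3)·[L{sinh(6t)} = 6/(s^2 - 36)].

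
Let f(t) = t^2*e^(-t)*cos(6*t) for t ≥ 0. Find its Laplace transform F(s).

L{cos(6t)} = s/(s^2 + 36).
Multiplying by e^(-t) shifts s → s + 1, so L{e^(-t)*cos(6*t)} = (s + 1)/((s + 1)^2 + 36).
Then apply L{t^2·g(t)} = (-1)^2 d^2/ds^2[G(s)] with G(s) = (s + 1)/((s + 1)^2 + 36):
differentiating 2 times and applying the sign gives 2*(s + 1)*(s^2 + 2*s - 107)/(s^2 + 2*s + 37)^3.

F(s) = 2*(s + 1)*(s^2 + 2*s - 107)/(s^2 + 2*s + 37)^3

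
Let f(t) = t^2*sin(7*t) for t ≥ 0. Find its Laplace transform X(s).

X(s) = 14*(3*s^2 - 49)/(s^2 + 49)^3

L{sin(7t)} = 7/(s^2 + 49).
Then apply L{t^2·g(t)} = (-1)^2 d^2/ds^2[G(s)] with G(s) = 7/(s^2 + 49):
differentiating 2 times and applying the sign gives 14*(3*s^2 - 49)/(s^2 + 49)^3.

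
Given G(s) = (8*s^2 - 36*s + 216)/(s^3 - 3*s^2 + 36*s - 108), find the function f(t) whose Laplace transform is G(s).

Factor the denominator: s^3 - 3*s^2 + 36*s - 108 = (s - 3)*(s^2 + 36).
Partial fraction decomposition gives [4/(s - 3)] + [4*s/(s^2 + 36)] + [-24/(s^2 + 36)].
Invert each term: 4/(s - 3) ↔ 4e^(3t); 4·s/(s^2 + 36) ↔ 4cos(6t); -4·6/(s^2 + 36) ↔ -4sin(6t).

f(t) = 4*exp(3*t) - 4*sin(6*t) + 4*cos(6*t)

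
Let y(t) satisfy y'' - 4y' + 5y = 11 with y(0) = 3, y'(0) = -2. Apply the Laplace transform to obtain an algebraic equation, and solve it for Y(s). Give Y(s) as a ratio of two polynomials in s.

Y(s) = (3*s^2 - 14*s + 11)/(s^3 - 4*s^2 + 5*s)

Apply the Laplace transform to the equation.
The derivative rules (L{y''} = s^2 Y - s·y(0) - y'(0) and L{y'} = sY - y(0), with y(0) = 3, y'(0) = -2) turn the left side into (s^2 - 4*s + 5)Y - (3*s - 14).
The right side is L{11} = 11/s.
So (s^2 - 4*s + 5)Y = 11/s + (3*s - 14).
Solve for Y(s) and write it as one ratio of polynomials.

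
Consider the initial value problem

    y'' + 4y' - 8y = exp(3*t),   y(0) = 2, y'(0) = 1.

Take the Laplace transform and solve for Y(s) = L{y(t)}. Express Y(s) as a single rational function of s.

Transform both sides with L{·}.
The derivative rules (L{y''} = s^2 Y - s·y(0) - y'(0) and L{y'} = sY - y(0), with y(0) = 2, y'(0) = 1) turn the left side into (s^2 + 4*s - 8)Y - (2*s + 9).
The right side is L{exp(3*t)} = 1/(s - 3).
So (s^2 + 4*s - 8)Y = 1/(s - 3) + (2*s + 9).
Isolate Y and clear denominators.

Y(s) = (2*s^2 + 3*s - 26)/(s^3 + s^2 - 20*s + 24)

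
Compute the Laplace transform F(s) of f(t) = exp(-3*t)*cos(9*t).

F(s) = (s + 3)/((s + 3)^2 + 81)

L{cos(9t)} = s/(s^2 + 81).
By the first shifting theorem, multiplying by e^(-3t) replaces s with s + 3.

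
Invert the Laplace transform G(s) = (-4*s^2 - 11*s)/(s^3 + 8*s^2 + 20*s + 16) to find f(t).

f(t) = 3*t*exp(-2*t) + exp(-2*t) - 5*exp(-4*t)

Factor the denominator: s^3 + 8*s^2 + 20*s + 16 = (s + 2)^2*(s + 4).
Partial fraction decomposition gives [1/(s + 2)] + [3/(s + 2)^2] + [-5/(s + 4)].
Invert each term: 1/(s + 2) ↔ e^(-2t); 3/(s + 2)^2 ↔ 3t·e^(-2t); -5/(s + 4) ↔ -5e^(-4t).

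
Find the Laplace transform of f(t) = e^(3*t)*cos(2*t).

(s - 3)/((s - 3)^2 + 4)

L{cos(2t)} = s/(s^2 + 4).
By the first shifting theorem, multiplying by e^(3t) replaces s with s - 3.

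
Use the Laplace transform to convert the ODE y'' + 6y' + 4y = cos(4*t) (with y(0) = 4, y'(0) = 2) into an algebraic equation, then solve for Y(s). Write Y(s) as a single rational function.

Y(s) = (4*s^3 + 26*s^2 + 65*s + 416)/(s^4 + 6*s^3 + 20*s^2 + 96*s + 64)

Laplace-transform each side.
Using L{y''} = s^2 Y - s·y(0) - y'(0) and L{y'} = sY - y(0), with y(0) = 4, y'(0) = 2, the left side becomes (s^2 + 6*s + 4)Y - (4*s + 26).
The right side is L{cos(4*t)} = s/(s^2 + 16).
So (s^2 + 6*s + 4)Y = s/(s^2 + 16) + (4*s + 26).
Solve for Y(s) and write it as one ratio of polynomials.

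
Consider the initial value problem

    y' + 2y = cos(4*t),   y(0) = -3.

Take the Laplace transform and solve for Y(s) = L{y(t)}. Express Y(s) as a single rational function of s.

Y(s) = (-3*s^2 + s - 48)/(s^3 + 2*s^2 + 16*s + 32)

Take the Laplace transform of both sides.
With L{y'} = sY - y(0) = sY - (-3): the LHS transforms to (s + 2)Y - (-3).
The right side is L{cos(4*t)} = s/(s^2 + 16).
So (s + 2)Y = s/(s^2 + 16) + (-3).
Isolate Y and clear denominators.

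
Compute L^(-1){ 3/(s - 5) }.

3*exp(5*t)

Since L{e^(5t)} = 1/(s - 5), the inverse is e^(5*t), scaled by 3.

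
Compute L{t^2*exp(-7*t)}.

2/(s + 7)^3

L{t^2} = 2!/s^3 = 2/s^3.
By the first shifting theorem, multiplying by e^(-7t) replaces s with s + 7.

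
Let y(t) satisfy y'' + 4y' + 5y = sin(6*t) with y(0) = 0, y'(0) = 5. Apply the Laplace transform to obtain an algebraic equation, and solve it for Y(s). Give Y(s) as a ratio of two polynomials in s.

Y(s) = (5*s^2 + 186)/(s^4 + 4*s^3 + 41*s^2 + 144*s + 180)

Transform both sides with L{·}.
The derivative rules (L{y''} = s^2 Y - s·y(0) - y'(0) and L{y'} = sY - y(0), with y(0) = 0, y'(0) = 5) turn the left side into (s^2 + 4*s + 5)Y - (5).
The right side is L{sin(6*t)} = 6/(s^2 + 36).
So (s^2 + 4*s + 5)Y = 6/(s^2 + 36) + (5).
Solve for Y(s) and write it as one ratio of polynomials.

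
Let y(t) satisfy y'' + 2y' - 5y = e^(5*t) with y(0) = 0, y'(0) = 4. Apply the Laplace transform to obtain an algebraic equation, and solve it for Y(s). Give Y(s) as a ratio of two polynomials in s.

Laplace-transform each side.
Using L{y''} = s^2 Y - s·y(0) - y'(0) and L{y'} = sY - y(0), with y(0) = 0, y'(0) = 4, the left side becomes (s^2 + 2*s - 5)Y - (4).
The right side is L{e^(5*t)} = 1/(s - 5).
So (s^2 + 2*s - 5)Y = 1/(s - 5) + (4).
Solve for Y(s) and write it as one ratio of polynomials.

Y(s) = (4*s - 19)/(s^3 - 3*s^2 - 15*s + 25)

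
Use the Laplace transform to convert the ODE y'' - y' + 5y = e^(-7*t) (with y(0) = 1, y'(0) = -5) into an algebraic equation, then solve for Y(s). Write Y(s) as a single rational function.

Transform both sides with L{·}.
With L{y''} = s^2 Y - s·y(0) - y'(0) and L{y'} = sY - y(0), with y(0) = 1, y'(0) = -5: the LHS transforms to (s^2 - s + 5)Y - (s - 6).
The right side is L{e^(-7*t)} = 1/(s + 7).
So (s^2 - s + 5)Y = 1/(s + 7) + (s - 6).
Divide through and combine into a single rational function.

Y(s) = (s^2 + s - 41)/(s^3 + 6*s^2 - 2*s + 35)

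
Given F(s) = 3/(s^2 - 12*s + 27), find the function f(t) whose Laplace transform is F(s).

f(t) = exp(6*t)*sinh(3*t)

Rewrite the denominator: s^2 - 12*s + 27 = (s - 6)^2 - 9.
The form in (s - 6) signals a first-shifting-theorem factor e^(6t).
Since L{sinh(3t)} = 3/(s^2 - 9), the inverse is e^(6*t)*sinh(3*t).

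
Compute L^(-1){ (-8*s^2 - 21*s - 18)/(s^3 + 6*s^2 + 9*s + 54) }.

Factor the denominator: s^3 + 6*s^2 + 9*s + 54 = (s + 6)*(s^2 + 9).
Partial fraction decomposition gives [-4/(s + 6)] + [-4*s/(s^2 + 9)] + [3/(s^2 + 9)].
Invert each term: -4/(s + 6) ↔ -4e^(-6t); -4·s/(s^2 + 9) ↔ -4cos(3t); 1·3/(s^2 + 9) ↔ sin(3t).

sin(3*t) - 4*cos(3*t) - 4*exp(-6*t)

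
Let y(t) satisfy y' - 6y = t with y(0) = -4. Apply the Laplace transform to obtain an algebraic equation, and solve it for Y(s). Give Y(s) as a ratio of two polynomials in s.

Y(s) = (-4*s^2 + 1)/(s^3 - 6*s^2)

Laplace-transform each side.
With L{y'} = sY - y(0) = sY - (-4): the LHS transforms to (s - 6)Y - (-4).
The right side is L{t} = s^(-2).
So (s - 6)Y = s^(-2) + (-4).
Solve for Y(s) and write it as one ratio of polynomials.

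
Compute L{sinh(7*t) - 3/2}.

Apply the Laplace transform termwise.
L{-3/2} = (-3/2)/s; L{sinh(7t)} = 7/(s^2 - 49).

7/(s^2 - 49) - 3/(2*s)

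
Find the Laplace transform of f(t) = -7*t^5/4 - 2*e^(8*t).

Apply the Laplace transform termwise.
(-7/4)·[L{t^5} = 5!/s^6 = 120/s^6]; (-2)·[L{e^(8t)} = 1/(s - 8)].

-2/(s - 8) - 210/s^6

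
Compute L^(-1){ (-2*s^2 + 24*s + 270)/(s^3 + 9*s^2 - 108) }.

Factor the denominator: s^3 + 9*s^2 - 108 = (s - 3)*(s + 6)^2.
Partial fraction decomposition gives [-6/(s + 6)] + [-6/(s + 6)^2] + [4/(s - 3)].
Invert each term: -6/(s + 6) ↔ -6e^(-6t); -6/(s + 6)^2 ↔ -6t·e^(-6t); 4/(s - 3) ↔ 4e^(3t).

-6*t*exp(-6*t) + 4*exp(3*t) - 6*exp(-6*t)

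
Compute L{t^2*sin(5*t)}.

L{sin(5t)} = 5/(s^2 + 25).
Then apply L{t^2·g(t)} = (-1)^2 d^2/ds^2[G(s)] with G(s) = 5/(s^2 + 25):
differentiating 2 times and applying the sign gives 10*(3*s^2 - 25)/(s^2 + 25)^3.

10*(3*s^2 - 25)/(s^2 + 25)^3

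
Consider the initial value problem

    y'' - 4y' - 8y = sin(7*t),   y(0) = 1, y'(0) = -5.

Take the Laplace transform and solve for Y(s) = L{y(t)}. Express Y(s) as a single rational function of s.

Y(s) = (s^3 - 9*s^2 + 49*s - 434)/(s^4 - 4*s^3 + 41*s^2 - 196*s - 392)

Apply the Laplace transform to the equation.
The derivative rules (L{y''} = s^2 Y - s·y(0) - y'(0) and L{y'} = sY - y(0), with y(0) = 1, y'(0) = -5) turn the left side into (s^2 - 4*s - 8)Y - (s - 9).
The right side is L{sin(7*t)} = 7/(s^2 + 49).
So (s^2 - 4*s - 8)Y = 7/(s^2 + 49) + (s - 9).
Divide through and combine into a single rational function.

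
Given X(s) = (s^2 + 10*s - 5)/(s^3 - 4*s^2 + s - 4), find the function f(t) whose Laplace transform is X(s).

Factor the denominator: s^3 - 4*s^2 + s - 4 = (s - 4)*(s^2 + 1).
Partial fraction decomposition gives [3/(s - 4)] + [-2*s/(s^2 + 1)] + [2/(s^2 + 1)].
Invert each term: 3/(s - 4) ↔ 3e^(4t); -2·s/(s^2 + 1) ↔ -2cos(t); 2·1/(s^2 + 1) ↔ 2sin(t).

f(t) = 3*exp(4*t) + 2*sin(t) - 2*cos(t)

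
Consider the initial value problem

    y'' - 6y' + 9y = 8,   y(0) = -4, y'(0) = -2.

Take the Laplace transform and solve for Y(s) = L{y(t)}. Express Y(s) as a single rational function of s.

Y(s) = (-4*s^2 + 22*s + 8)/(s^3 - 6*s^2 + 9*s)

Transform both sides with L{·}.
With L{y''} = s^2 Y - s·y(0) - y'(0) and L{y'} = sY - y(0), with y(0) = -4, y'(0) = -2: the LHS transforms to (s^2 - 6*s + 9)Y - (-4*s + 22).
The right side is L{8} = 8/s.
So (s^2 - 6*s + 9)Y = 8/s + (-4*s + 22).
Divide through and combine into a single rational function.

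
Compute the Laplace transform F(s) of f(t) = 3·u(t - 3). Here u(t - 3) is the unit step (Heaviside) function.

By the second shifting theorem, L{u(t - c)·g(t - c)} = e^(-cs)·G(s) with c = 3 and G(s) = L{g(t)}.
L{3} = 3/s.

F(s) = 3*exp(-3*s)/s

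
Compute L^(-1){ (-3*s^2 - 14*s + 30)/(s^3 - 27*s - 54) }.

Factor the denominator: s^3 - 27*s - 54 = (s - 6)*(s + 3)^2.
Partial fraction decomposition gives [-1/(s + 3)] + [-5/(s + 3)^2] + [-2/(s - 6)].
Invert each term: -1/(s + 3) ↔ -e^(-3t); -5/(s + 3)^2 ↔ -5t·e^(-3t); -2/(s - 6) ↔ -2e^(6t).

-5*t*exp(-3*t) - 2*exp(6*t) - exp(-3*t)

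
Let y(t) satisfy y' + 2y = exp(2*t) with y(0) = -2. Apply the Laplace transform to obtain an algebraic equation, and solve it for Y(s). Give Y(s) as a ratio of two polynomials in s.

Y(s) = (-2*s + 5)/(s^2 - 4)

Laplace-transform each side.
The derivative rules (L{y'} = sY - y(0) = sY - (-2)) turn the left side into (s + 2)Y - (-2).
The right side is L{exp(2*t)} = 1/(s - 2).
So (s + 2)Y = 1/(s - 2) + (-2).
Divide through and combine into a single rational function.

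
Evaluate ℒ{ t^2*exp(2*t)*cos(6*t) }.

2*(s - 2)*(s^2 - 4*s - 104)/(s^2 - 4*s + 40)^3

L{cos(6t)} = s/(s^2 + 36).
Multiplying by e^(2t) shifts s → s - 2, so L{exp(2*t)*cos(6*t)} = (s - 2)/((s - 2)^2 + 36).
Then apply L{t^2·g(t)} = (-1)^2 d^2/ds^2[G(s)] with G(s) = (s - 2)/((s - 2)^2 + 36):
differentiating 2 times and applying the sign gives 2*(s - 2)*(s^2 - 4*s - 104)/(s^2 - 4*s + 40)^3.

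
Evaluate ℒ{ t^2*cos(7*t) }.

L{cos(7t)} = s/(s^2 + 49).
Then apply L{t^2·g(t)} = (-1)^2 d^2/ds^2[G(s)] with G(s) = s/(s^2 + 49):
differentiating 2 times and applying the sign gives 2*s*(s^2 - 147)/(s^2 + 49)^3.

2*s*(s^2 - 147)/(s^2 + 49)^3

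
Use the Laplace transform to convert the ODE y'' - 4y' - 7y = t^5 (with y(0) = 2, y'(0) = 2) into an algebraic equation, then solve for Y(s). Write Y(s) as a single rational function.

Y(s) = (2*s^7 - 6*s^6 + 120)/(s^8 - 4*s^7 - 7*s^6)

Transform both sides with L{·}.
With L{y''} = s^2 Y - s·y(0) - y'(0) and L{y'} = sY - y(0), with y(0) = 2, y'(0) = 2: the LHS transforms to (s^2 - 4*s - 7)Y - (2*s - 6).
The right side is L{t^5} = 120/s^6.
So (s^2 - 4*s - 7)Y = 120/s^6 + (2*s - 6).
Solve for Y(s) and write it as one ratio of polynomials.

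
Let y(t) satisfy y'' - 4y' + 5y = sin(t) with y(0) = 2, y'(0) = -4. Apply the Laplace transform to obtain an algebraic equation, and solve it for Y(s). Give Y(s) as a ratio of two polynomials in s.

Take the Laplace transform of both sides.
Using L{y''} = s^2 Y - s·y(0) - y'(0) and L{y'} = sY - y(0), with y(0) = 2, y'(0) = -4, the left side becomes (s^2 - 4*s + 5)Y - (2*s - 12).
The right side is L{sin(t)} = 1/(s^2 + 1).
So (s^2 - 4*s + 5)Y = 1/(s^2 + 1) + (2*s - 12).
Isolate Y and clear denominators.

Y(s) = (2*s^3 - 12*s^2 + 2*s - 11)/(s^4 - 4*s^3 + 6*s^2 - 4*s + 5)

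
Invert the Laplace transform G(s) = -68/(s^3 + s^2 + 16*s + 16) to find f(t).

f(t) = -sin(4*t) + 4*cos(4*t) - 4*exp(-t)

Factor the denominator: s^3 + s^2 + 16*s + 16 = (s + 1)*(s^2 + 16).
Partial fraction decomposition gives [-4/(s + 1)] + [4*s/(s^2 + 16)] + [-4/(s^2 + 16)].
Invert each term: -4/(s + 1) ↔ -4e^(-t); 4·s/(s^2 + 16) ↔ 4cos(4t); -1·4/(s^2 + 16) ↔ -sin(4t).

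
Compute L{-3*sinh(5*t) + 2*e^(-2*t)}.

-15/(s^2 - 25) + 2/(s + 2)

The transform is linear, so treat each term independently.
(-3)·[L{sinh(5t)} = 5/(s^2 - 25)]; (2)·[L{e^(-2t)} = 1/(s + 2)].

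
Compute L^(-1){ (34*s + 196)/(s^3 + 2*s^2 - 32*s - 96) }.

Factor the denominator: s^3 + 2*s^2 - 32*s - 96 = (s - 6)*(s + 4)^2.
Partial fraction decomposition gives [-4/(s + 4)] + [-6/(s + 4)^2] + [4/(s - 6)].
Invert each term: -4/(s + 4) ↔ -4e^(-4t); -6/(s + 4)^2 ↔ -6t·e^(-4t); 4/(s - 6) ↔ 4e^(6t).

-6*t*exp(-4*t) + 4*exp(6*t) - 4*exp(-4*t)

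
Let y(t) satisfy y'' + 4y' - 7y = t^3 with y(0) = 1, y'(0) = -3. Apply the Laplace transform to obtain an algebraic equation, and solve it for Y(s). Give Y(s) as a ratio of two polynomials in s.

Y(s) = (s^5 + s^4 + 6)/(s^6 + 4*s^5 - 7*s^4)

Laplace-transform each side.
With L{y''} = s^2 Y - s·y(0) - y'(0) and L{y'} = sY - y(0), with y(0) = 1, y'(0) = -3: the LHS transforms to (s^2 + 4*s - 7)Y - (s + 1).
The right side is L{t^3} = 6/s^4.
So (s^2 + 4*s - 7)Y = 6/s^4 + (s + 1).
Divide through and combine into a single rational function.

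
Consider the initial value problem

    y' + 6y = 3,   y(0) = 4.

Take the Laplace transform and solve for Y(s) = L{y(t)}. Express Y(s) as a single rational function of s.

Take the Laplace transform of both sides.
The derivative rules (L{y'} = sY - y(0) = sY - 4) turn the left side into (s + 6)Y - (4).
The right side is L{3} = 3/s.
So (s + 6)Y = 3/s + (4).
Solve for Y(s) and write it as one ratio of polynomials.

Y(s) = (4*s + 3)/(s^2 + 6*s)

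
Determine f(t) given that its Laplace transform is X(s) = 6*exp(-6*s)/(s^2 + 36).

f(t) = Heaviside(t - 6)*(sin(6*t - 36))

The factor e^(-6s) signals a time shift by c = 6 (second shifting theorem).
L{sin(6t)} = 6/(s^2 + 36), so L^-1{6/(s^2 + 36)} = sin(6*t).
Hence the inverse is u(t - 6) times that function evaluated at t - 6.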